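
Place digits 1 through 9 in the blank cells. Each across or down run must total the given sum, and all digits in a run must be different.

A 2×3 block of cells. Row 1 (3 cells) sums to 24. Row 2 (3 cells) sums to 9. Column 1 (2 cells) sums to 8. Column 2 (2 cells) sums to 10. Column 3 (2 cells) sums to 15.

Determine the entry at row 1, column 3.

24 in 3 cells must be {7,8,9}.
The 24 across and the 8 down share only 7, so (1,1) = 7.
(2,1) = 8 − 7 = 1 completes the 8 down.
Given what's placed, (2,3) must be 6 to fit the 9 across and 15 down.
(1,3) = 15 − 6 = 9 completes the 15 down.
(2,2) = 9 − 7 = 2 completes the 9 across.
(1,2) = 24 − 16 = 8 completes the 24 across.

9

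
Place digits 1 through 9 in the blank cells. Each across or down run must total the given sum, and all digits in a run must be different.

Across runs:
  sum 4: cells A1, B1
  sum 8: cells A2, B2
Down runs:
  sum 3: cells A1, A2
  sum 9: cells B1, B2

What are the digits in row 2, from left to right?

2 6

4 in 2 cells must be {1,3}; 3 in 2 cells must be {1,2}.
The 4 across and the 3 down share only 1, so A1 = 1.
B1 = 4 − 1 = 3 completes the 4 across.
A2 = 3 − 1 = 2 completes the 3 down.
B2 = 8 − 2 = 6 completes the 8 across.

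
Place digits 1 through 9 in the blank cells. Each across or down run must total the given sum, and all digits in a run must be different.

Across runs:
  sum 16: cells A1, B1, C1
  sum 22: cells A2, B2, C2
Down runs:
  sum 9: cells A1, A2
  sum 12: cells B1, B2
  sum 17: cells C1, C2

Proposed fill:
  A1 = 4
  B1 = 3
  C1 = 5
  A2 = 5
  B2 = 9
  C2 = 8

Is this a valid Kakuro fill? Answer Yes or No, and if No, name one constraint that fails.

No — the across run A1–C1 sums to 12, not 16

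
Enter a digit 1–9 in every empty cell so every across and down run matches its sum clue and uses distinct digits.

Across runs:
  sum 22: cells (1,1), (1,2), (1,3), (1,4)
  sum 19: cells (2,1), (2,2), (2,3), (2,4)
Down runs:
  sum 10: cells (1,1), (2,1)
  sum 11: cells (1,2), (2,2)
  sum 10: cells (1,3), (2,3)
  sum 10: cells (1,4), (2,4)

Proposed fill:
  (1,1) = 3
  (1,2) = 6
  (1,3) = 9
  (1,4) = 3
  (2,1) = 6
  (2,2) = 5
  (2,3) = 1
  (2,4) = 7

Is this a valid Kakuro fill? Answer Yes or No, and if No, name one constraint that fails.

No — the across run (1,1)–(1,4) sums to 21, not 22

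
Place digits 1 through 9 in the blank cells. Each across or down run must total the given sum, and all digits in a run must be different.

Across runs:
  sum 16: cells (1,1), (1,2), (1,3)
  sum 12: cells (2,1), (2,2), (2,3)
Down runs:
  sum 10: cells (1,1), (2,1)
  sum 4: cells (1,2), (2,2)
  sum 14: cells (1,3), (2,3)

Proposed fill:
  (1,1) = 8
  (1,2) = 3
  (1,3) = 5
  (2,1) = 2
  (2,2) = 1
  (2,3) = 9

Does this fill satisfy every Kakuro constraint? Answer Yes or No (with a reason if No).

Yes

Across: 8+3+5=16; 2+1+9=12. Down: 8+2=10; 3+1=4; 5+9=14. No digit repeats within any run.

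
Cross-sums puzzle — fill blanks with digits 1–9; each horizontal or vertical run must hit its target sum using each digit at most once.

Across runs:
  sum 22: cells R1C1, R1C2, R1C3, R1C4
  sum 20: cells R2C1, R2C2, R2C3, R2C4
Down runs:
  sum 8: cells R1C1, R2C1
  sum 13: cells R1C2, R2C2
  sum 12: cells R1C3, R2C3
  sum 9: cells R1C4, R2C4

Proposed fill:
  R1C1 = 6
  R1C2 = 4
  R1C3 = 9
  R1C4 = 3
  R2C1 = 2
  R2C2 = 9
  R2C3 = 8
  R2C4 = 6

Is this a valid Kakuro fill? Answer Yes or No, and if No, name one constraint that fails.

No — the across run R2C1–R2C4 sums to 25, not 20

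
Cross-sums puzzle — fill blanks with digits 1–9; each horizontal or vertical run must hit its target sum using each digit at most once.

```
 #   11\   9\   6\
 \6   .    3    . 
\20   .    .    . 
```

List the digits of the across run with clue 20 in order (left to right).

9 6 5

6 in 3 cells must be {1,2,3}.
R1C1 = 2: the only remaining digit allowed by both the 6 across and the 11 down.
R1C3 = 6 − 5 = 1 completes the 6 across.
R2C1 = 11 − 2 = 9 completes the 11 down.
R2C2 = 9 − 3 = 6 completes the 9 down.
R2C3 = 20 − 15 = 5 completes the 20 across.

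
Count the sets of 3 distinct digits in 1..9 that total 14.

3 distinct digits from 1–9 sum between 6 and 24.

8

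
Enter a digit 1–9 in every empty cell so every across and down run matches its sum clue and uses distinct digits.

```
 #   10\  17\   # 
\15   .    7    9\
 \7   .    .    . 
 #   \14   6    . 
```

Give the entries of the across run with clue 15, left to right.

7 in 3 cells must be {1,2,4}.
R1C1 = 15 − 7 = 8 completes the 15 across.
R2C1 = 10 − 8 = 2 completes the 10 down.
R2C2 = 17 − 13 = 4 completes the 17 down.
R2C3 = 7 − 6 = 1 completes the 7 across.
R3C3 = 14 − 6 = 8 completes the 14 across.

8, 7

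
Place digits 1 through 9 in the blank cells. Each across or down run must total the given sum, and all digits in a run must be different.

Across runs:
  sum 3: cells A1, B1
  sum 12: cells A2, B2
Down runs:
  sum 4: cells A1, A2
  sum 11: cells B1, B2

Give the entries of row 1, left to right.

3 in 2 cells must be {1,2}; 4 in 2 cells must be {1,3}.
The 3 across and the 4 down share only 1, so A1 = 1.
B1 = 3 − 1 = 2 completes the 3 across.
A2 = 4 − 1 = 3 completes the 4 down.
B2 = 12 − 3 = 9 completes the 12 across.

1, 2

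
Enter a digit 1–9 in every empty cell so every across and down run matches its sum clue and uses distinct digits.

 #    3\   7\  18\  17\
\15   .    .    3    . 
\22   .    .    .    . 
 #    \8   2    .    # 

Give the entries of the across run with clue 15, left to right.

3 in 2 cells must be {1,2}; 7 in 3 cells must be {1,2,4}; 17 in 2 cells must be {8,9}.
Given what's placed, R1C4 must be 9 to fit the 15 across and 17 down.
R2C4 = 17 − 9 = 8 completes the 17 down.
R3C3 = 8 − 2 = 6 completes the 8 across.
R1C2 = 1: the only remaining digit allowed by both the 15 across and the 7 down.
R2C2 = 7 − 3 = 4 completes the 7 down.
R2C3 = 18 − 9 = 9 completes the 18 down.
R1C1 = 15 − 13 = 2 completes the 15 across.

2 1 3 9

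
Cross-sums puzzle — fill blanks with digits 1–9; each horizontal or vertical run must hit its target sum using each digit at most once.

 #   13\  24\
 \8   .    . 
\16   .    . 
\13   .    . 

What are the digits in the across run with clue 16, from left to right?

16 in 2 cells must be {7,9}; 24 in 3 cells must be {7,8,9}.
The 8 across and the 24 down share only 7, so R1C2 = 7.
Given what's placed, R2C2 must be 9 to fit the 16 across and 24 down.
R3C2 = 24 − 16 = 8 completes the 24 down.
R1C1 = 8 − 7 = 1 completes the 8 across.
R2C1 = 16 − 9 = 7 completes the 16 across.
R3C1 = 13 − 8 = 5 completes the 13 across.

7 9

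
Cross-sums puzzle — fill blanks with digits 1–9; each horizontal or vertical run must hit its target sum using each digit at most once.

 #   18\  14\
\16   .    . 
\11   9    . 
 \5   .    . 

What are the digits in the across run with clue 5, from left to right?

2, 3

16 in 2 cells must be {7,9}.
Given what's placed, R1C1 must be 7 to fit the 16 across and 18 down.
R1C2 = 16 − 7 = 9 completes the 16 across.
R2C2 = 11 − 9 = 2 completes the 11 across.
R3C1 = 18 − 16 = 2 completes the 18 down.
R3C2 = 5 − 2 = 3 completes the 5 across.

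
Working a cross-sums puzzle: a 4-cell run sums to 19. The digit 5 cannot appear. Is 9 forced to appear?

No

Counterexample: {1,3,7,8} sums to 19 under that restriction without using 9.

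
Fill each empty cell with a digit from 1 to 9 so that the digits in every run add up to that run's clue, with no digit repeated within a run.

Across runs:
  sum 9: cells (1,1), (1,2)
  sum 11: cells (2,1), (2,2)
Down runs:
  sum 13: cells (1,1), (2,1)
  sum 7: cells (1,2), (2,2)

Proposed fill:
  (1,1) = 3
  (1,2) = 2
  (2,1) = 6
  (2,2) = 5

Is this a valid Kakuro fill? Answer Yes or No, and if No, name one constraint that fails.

No — the across run (1,1)–(1,2) sums to 5, not 9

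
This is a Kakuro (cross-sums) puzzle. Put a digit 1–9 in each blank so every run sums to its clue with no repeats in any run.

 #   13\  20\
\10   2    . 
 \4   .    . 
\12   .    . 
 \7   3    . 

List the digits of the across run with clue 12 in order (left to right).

4 in 2 cells must be {1,3}.
R1C2 = 10 − 2 = 8 completes the 10 across.
R2C1 = 1: the only remaining digit allowed by both the 4 across and the 13 down.
R2C2 = 4 − 1 = 3 completes the 4 across.
R3C1 = 13 − 6 = 7 completes the 13 down.
R3C2 = 12 − 7 = 5 completes the 12 across.
R4C2 = 7 − 3 = 4 completes the 7 across.

7, 5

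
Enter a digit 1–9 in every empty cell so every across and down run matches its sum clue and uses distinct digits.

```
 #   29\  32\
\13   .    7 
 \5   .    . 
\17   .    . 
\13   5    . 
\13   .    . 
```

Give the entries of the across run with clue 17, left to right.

8 9

17 in 2 cells must be {8,9}.
R1C1 = 13 − 7 = 6 completes the 13 across.
R4C2 = 13 − 5 = 8 completes the 13 across.
R3C2 = 9: the only remaining digit allowed by both the 17 across and the 32 down.
R3C1 = 17 − 9 = 8 completes the 17 across.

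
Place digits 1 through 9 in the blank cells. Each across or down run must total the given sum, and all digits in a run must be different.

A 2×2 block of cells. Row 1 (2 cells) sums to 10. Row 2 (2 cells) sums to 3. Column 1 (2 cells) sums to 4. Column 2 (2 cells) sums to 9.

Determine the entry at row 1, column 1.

3 in 2 cells must be {1,2}; 4 in 2 cells must be {1,3}.
The 3 across and the 4 down share only 1, so (2,1) = 1.
(2,2) = 3 − 1 = 2 completes the 3 across.
(1,1) = 4 − 1 = 3 completes the 4 down.
(1,2) = 10 − 3 = 7 completes the 10 across.

3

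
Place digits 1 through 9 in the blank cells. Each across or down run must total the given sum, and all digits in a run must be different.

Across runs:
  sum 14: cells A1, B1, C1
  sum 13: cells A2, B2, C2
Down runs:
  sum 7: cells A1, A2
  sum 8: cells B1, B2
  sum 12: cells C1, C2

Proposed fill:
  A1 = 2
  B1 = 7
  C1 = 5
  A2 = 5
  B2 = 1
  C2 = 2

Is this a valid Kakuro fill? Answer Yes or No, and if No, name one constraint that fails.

No — the down run C1–C2 sums to 7, not 12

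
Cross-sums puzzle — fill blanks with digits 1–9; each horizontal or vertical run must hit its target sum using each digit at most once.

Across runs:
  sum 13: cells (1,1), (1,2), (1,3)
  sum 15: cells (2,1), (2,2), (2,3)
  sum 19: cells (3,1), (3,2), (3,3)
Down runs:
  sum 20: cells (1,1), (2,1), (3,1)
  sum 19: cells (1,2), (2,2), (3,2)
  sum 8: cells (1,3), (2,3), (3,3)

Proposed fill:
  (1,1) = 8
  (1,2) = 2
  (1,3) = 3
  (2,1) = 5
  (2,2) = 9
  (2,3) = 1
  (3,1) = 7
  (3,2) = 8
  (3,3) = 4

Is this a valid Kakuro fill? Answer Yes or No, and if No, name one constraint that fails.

Yes

Across: 8+2+3=13; 5+9+1=15; 7+8+4=19. Down: 8+5+7=20; 2+9+8=19; 3+1+4=8. No digit repeats within any run.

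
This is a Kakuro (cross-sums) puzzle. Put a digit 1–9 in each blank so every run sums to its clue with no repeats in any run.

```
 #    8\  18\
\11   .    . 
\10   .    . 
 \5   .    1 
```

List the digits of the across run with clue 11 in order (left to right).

R3C1 = 5 − 1 = 4 completes the 5 across.
R1C1 = 3: the only remaining digit allowed by both the 11 across and the 8 down.
R1C2 = 11 − 3 = 8 completes the 11 across.
R2C1 = 8 − 7 = 1 completes the 8 down.
R2C2 = 10 − 1 = 9 completes the 10 across.

3 8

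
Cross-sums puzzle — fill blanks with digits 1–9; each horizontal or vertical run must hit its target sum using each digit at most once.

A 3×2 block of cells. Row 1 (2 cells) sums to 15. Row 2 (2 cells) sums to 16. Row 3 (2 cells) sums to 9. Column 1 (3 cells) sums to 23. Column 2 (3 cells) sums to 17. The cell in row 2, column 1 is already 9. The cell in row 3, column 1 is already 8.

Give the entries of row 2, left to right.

16 in 2 cells must be {7,9}; 23 in 3 cells must be {6,8,9}.
(1,1) = 23 − 17 = 6 completes the 23 down.
(1,2) = 15 − 6 = 9 completes the 15 across.
(2,2) = 16 − 9 = 7 completes the 16 across.
(3,2) = 9 − 8 = 1 completes the 9 across.

9 7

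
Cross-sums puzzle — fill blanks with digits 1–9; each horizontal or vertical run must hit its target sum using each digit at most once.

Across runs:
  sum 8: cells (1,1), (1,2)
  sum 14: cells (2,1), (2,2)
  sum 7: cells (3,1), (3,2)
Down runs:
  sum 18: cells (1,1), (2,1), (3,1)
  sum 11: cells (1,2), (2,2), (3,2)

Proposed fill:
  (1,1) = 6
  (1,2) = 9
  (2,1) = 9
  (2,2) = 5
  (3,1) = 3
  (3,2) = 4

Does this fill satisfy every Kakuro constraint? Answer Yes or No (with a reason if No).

No — the across run (1,1)–(1,2) sums to 15, not 8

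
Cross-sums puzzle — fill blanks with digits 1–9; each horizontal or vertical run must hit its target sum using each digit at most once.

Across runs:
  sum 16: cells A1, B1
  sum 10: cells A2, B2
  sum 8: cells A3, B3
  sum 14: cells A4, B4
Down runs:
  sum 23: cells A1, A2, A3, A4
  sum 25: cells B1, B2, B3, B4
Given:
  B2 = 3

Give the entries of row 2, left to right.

16 in 2 cells must be {7,9}.
A2 = 10 − 3 = 7 completes the 10 across.
Given what's placed, A1 must be 9 to fit the 16 across and 23 down.
B1 = 16 − 9 = 7 completes the 16 across.
Given what's placed, B3 must be 6 to fit the 8 across and 25 down.
B4 = 25 − 16 = 9 completes the 25 down.
A3 = 8 − 6 = 2 completes the 8 across.
A4 = 14 − 9 = 5 completes the 14 across.

7 3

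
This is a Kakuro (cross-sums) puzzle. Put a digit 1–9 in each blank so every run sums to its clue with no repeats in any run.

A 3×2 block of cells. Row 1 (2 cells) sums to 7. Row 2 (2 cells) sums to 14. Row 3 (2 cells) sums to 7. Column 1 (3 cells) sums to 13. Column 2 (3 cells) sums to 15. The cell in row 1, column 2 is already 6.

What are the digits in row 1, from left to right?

(1,1) = 7 − 6 = 1 completes the 7 across.
Nothing is forced directly, so branch on (2,2), whose candidates are 5 or 8. If (2,2) = 8: then (2,1) would have to be in {6} for the 14 across but in {3,4,5,7,8,9} for the 13 down — contradiction. So (2,2) = 5.
(2,1) = 14 − 5 = 9 completes the 14 across.
(3,1) = 13 − 10 = 3 completes the 13 down.
(3,2) = 7 − 3 = 4 completes the 7 across.

1 6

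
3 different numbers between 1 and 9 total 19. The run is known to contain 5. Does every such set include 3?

No

The only way to make 19 from 3 distinct digits under that restriction is {5,6,8}, which does not contain 3.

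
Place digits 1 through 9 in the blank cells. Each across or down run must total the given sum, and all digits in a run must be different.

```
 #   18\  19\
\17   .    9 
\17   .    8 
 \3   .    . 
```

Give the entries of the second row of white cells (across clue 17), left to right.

9, 8

17 in 2 cells must be {8,9}; 3 in 2 cells must be {1,2}.
R1C1 = 17 − 9 = 8 completes the 17 across.
R2C1 = 17 − 8 = 9 completes the 17 across.
R3C1 = 18 − 17 = 1 completes the 18 down.
R3C2 = 3 − 1 = 2 completes the 3 across.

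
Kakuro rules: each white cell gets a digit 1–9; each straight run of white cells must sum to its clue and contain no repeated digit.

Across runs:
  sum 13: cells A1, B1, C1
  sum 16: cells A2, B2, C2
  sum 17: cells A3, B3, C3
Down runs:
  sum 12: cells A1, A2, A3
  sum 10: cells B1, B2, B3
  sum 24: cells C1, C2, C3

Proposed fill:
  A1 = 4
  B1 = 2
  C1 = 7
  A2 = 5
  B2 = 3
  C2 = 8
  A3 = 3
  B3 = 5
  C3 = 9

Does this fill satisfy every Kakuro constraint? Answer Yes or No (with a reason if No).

Yes

Across: 4+2+7=13; 5+3+8=16; 3+5+9=17. Down: 4+5+3=12; 2+3+5=10; 7+8+9=24. No digit repeats within any run.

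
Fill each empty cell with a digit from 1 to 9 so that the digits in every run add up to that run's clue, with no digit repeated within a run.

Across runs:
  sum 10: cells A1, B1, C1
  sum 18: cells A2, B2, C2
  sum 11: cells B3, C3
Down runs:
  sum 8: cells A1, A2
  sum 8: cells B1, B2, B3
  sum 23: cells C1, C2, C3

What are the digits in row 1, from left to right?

3, 1, 6

23 in 3 cells must be {6,8,9}.
Only 6 fits C1 under both its across sum 10 and down sum 23.
Nothing is forced directly, so branch on A1, whose candidates are 1 or 3. If A1 = 1: that forces B1 = 3, A2 = 7, after which B2 would have to be in {2,3,5,6,8,9} for the 18 across but in {1,4} for the 8 down — contradiction. So A1 = 3.
B1 = 10 − 9 = 1 completes the 10 across.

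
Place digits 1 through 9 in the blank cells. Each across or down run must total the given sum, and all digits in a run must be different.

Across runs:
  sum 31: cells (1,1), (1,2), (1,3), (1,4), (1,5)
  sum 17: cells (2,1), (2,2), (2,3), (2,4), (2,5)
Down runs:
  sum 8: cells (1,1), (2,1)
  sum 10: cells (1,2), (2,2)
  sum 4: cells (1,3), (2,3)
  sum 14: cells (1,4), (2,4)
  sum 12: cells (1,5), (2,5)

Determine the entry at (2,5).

4 in 2 cells must be {1,3}.
Nothing is forced directly, so branch on (2,4), whose candidates are 5 or 6. If (2,4) = 5: that forces (1,4) = 9, (2,5) = 3, after which (1,5) would have to be in {1,2,3,4,5,6,7,8} for the 31 across but in {9} for the 12 down — contradiction. So (2,4) = 6.
(1,4) = 14 − 6 = 8 completes the 14 down.
Nothing is forced directly, so branch on (2,5), whose candidates are 3 or 5. If (2,5) = 3: that forces (1,5) = 9, (2,3) = 1, (1,3) = 3, (2,2) = 2, after which (1,2) would have to be in {4,5,6,7} for the 31 across but in {8} for the 10 down — contradiction. So (2,5) = 5.
(1,5) = 12 − 5 = 7 completes the 12 down.

5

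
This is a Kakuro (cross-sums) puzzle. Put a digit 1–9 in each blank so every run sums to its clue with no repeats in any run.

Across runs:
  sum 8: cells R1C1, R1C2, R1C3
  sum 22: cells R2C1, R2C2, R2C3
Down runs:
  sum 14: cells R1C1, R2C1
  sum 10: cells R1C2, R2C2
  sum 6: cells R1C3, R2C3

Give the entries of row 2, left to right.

The 8 across and the 14 down share only 5, so R1C1 = 5.
R2C1 = 14 − 5 = 9 completes the 14 down.
Given what's placed, R2C3 must be 5 to fit the 22 across and 6 down.
R1C3 = 6 − 5 = 1 completes the 6 down.
R2C2 = 22 − 14 = 8 completes the 22 across.
R1C2 = 8 − 6 = 2 completes the 8 across.

9 8 5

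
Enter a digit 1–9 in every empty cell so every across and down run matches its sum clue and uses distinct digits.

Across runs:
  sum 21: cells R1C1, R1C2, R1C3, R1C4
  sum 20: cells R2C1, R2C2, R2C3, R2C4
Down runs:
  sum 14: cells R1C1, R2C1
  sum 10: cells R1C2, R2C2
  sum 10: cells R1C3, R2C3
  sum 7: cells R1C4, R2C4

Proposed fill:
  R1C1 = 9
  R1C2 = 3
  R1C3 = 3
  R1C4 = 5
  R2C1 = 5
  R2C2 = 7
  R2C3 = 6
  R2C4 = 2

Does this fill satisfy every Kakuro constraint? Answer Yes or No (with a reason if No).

No — the down run R1C3–R2C3 sums to 9, not 10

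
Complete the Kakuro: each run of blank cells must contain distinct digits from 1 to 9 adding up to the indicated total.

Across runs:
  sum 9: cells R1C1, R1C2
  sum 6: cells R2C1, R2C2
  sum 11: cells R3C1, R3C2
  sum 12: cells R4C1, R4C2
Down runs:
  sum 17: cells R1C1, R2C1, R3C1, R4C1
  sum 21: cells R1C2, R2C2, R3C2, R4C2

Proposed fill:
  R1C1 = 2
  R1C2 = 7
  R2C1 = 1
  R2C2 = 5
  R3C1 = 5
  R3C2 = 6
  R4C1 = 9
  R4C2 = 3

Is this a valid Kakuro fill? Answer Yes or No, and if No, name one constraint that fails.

Across: 2+7=9; 1+5=6; 5+6=11; 9+3=12. Down: 2+1+5+9=17; 7+5+6+3=21. No digit repeats within any run.

Yes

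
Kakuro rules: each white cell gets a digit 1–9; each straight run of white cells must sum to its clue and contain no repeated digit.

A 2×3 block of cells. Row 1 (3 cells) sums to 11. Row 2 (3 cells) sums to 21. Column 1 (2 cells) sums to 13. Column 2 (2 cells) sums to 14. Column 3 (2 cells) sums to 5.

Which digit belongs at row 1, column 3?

The 21 across and the 5 down share only 4, so (2,3) = 4.
(1,3) = 5 − 4 = 1 completes the 5 down.
Nothing is forced directly, so branch on (1,2), whose candidates are 6 or 8. If (1,2) = 8: then (1,1) would have to be in {2} for the 11 across but in {4,5,6,7,8,9} for the 13 down — contradiction. So (1,2) = 6.
(1,1) = 11 − 7 = 4 completes the 11 across.
(2,1) = 13 − 4 = 9 completes the 13 down.
(2,2) = 21 − 13 = 8 completes the 21 across.

1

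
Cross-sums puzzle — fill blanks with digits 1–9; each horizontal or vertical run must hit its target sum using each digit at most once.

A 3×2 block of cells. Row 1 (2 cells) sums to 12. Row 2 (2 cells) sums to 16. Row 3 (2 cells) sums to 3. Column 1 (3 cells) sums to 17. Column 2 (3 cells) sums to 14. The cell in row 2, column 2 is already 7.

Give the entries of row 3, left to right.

16 in 2 cells must be {7,9}; 3 in 2 cells must be {1,2}.
(2,1) = 16 − 7 = 9 completes the 16 across.
No cell is forced outright now. (3,1) can only be 1 or 2 (the digits allowed by both its 3 across and its 17 down). If (3,1) = 2: then (1,1) would have to be in {3,4,5,7,8,9} for the 12 across but in {6} for the 17 down — contradiction. So (3,1) = 1.
(1,1) = 17 − 10 = 7 completes the 17 down.
(1,2) = 12 − 7 = 5 completes the 12 across.
(3,2) = 3 − 1 = 2 completes the 3 across.

1 2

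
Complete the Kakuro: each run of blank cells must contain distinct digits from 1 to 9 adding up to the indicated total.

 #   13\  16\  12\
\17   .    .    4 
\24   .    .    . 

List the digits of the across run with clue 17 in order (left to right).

6, 7, 4

24 in 3 cells must be {7,8,9}; 16 in 2 cells must be {7,9}.
R1C2 = 7: the only remaining digit allowed by both the 17 across and the 16 down.
R2C2 = 16 − 7 = 9 completes the 16 down.
R2C3 = 12 − 4 = 8 completes the 12 down.
R1C1 = 17 − 11 = 6 completes the 17 across.
R2C1 = 24 − 17 = 7 completes the 24 across.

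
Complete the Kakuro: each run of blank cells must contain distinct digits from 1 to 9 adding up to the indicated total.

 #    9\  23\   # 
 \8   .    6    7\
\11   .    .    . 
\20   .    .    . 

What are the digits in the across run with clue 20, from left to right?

23 in 3 cells must be {6,8,9}.
R1C1 = 8 − 6 = 2 completes the 8 across.
R2C2 = 8: the only remaining digit allowed by both the 11 across and the 23 down.
R3C2 = 23 − 14 = 9 completes the 23 down.
R2C1 = 1: the only remaining digit allowed by both the 11 across and the 9 down.
R2C3 = 11 − 9 = 2 completes the 11 across.
R3C1 = 9 − 3 = 6 completes the 9 down.
R3C3 = 20 − 15 = 5 completes the 20 across.

6 9 5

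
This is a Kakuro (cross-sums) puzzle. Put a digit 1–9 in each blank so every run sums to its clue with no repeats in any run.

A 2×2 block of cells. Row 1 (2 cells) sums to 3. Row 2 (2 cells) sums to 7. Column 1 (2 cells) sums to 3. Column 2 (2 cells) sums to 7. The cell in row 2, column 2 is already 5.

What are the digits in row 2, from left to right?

2, 5

3 in 2 cells must be {1,2}.
(1,2) = 7 − 5 = 2 completes the 7 down.
(2,1) = 7 − 5 = 2 completes the 7 across.
(1,1) = 3 − 2 = 1 completes the 3 across.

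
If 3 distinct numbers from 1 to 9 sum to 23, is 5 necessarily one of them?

No

The only way to make 23 from 3 distinct digits is {6,8,9}, which does not contain 5.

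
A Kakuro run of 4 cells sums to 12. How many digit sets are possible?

4 distinct digits from 1–9 sum between 10 and 30.
Enumerating: {1,2,3,6}, {1,2,4,5}.

2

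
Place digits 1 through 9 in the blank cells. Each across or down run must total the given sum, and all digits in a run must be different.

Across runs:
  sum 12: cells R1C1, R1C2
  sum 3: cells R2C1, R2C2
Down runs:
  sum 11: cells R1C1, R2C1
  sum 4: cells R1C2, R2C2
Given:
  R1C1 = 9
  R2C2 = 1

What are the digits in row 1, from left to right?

3 in 2 cells must be {1,2}; 4 in 2 cells must be {1,3}.
R1C2 = 12 − 9 = 3 completes the 12 across.
R2C1 = 3 − 1 = 2 completes the 3 across.

9 3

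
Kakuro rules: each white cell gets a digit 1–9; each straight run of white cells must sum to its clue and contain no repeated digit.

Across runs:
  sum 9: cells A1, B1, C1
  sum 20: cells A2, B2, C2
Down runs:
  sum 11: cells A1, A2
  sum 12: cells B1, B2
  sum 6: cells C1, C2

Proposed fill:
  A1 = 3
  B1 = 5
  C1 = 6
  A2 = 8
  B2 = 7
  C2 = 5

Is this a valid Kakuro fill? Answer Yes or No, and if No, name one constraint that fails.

No — the down run C1–C2 sums to 11, not 6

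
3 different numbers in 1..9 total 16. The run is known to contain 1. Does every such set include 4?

No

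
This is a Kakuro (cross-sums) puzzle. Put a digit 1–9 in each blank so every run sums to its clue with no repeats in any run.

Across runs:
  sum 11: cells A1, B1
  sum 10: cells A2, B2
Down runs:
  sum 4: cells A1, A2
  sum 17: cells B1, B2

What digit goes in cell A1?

3

4 in 2 cells must be {1,3}; 17 in 2 cells must be {8,9}.
The 11 across and the 4 down share only 3, so A1 = 3.
B1 = 11 − 3 = 8 completes the 11 across.
A2 = 4 − 3 = 1 completes the 4 down.
B2 = 10 − 1 = 9 completes the 10 across.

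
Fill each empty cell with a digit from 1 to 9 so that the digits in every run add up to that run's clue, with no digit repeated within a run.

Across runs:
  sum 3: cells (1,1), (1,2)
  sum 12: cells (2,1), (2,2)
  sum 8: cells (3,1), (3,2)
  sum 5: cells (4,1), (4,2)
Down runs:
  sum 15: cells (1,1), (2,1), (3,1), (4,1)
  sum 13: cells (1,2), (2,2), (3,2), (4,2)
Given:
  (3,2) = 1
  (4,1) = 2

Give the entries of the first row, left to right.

1, 2

3 in 2 cells must be {1,2}.
(1,1) = 1: the only remaining digit allowed by both the 3 across and the 15 down.
(1,2) = 3 − 1 = 2 completes the 3 across.
(3,1) = 8 − 1 = 7 completes the 8 across.
(4,2) = 5 − 2 = 3 completes the 5 across.
(2,1) = 15 − 10 = 5 completes the 15 down.
(2,2) = 12 − 5 = 7 completes the 12 across.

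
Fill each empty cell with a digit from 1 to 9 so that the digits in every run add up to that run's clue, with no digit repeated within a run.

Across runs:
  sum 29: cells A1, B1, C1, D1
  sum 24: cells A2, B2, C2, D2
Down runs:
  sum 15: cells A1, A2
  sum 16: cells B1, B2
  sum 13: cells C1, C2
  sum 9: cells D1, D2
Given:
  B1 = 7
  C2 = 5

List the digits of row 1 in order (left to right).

9, 7, 8, 5

29 in 4 cells must be {5,7,8,9}; 16 in 2 cells must be {7,9}.
C1 = 13 − 5 = 8 completes the 13 down.
D1 = 5: the only remaining digit allowed by both the 29 across and the 9 down.
B2 = 16 − 7 = 9 completes the 16 down.
D2 = 9 − 5 = 4 completes the 9 down.
A1 = 29 − 20 = 9 completes the 29 across.
A2 = 24 − 18 = 6 completes the 24 across.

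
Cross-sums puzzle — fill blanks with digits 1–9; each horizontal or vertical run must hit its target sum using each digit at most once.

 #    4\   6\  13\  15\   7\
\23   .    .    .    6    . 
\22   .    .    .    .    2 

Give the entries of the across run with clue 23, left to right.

3, 2, 7, 6, 5

4 in 2 cells must be {1,3}.
R1C5 = 7 − 2 = 5 completes the 7 down.
R2C4 = 15 − 6 = 9 completes the 15 down.
No cell is forced outright now. R2C2 can only be 1 or 4 (the digits allowed by both its 22 across and its 6 down). If R2C2 = 1: then R1C2 would have to be in {1,2,3,4,7,8,9} for the 23 across but in {5} for the 6 down — contradiction. So R2C2 = 4.
R1C2 = 6 − 4 = 2 completes the 6 down.
Given what's placed, R2C1 must be 1 to fit the 22 across and 4 down.
R2C3 = 22 − 16 = 6 completes the 22 across.
R1C1 = 4 − 1 = 3 completes the 4 down.
R1C3 = 23 − 16 = 7 completes the 23 across.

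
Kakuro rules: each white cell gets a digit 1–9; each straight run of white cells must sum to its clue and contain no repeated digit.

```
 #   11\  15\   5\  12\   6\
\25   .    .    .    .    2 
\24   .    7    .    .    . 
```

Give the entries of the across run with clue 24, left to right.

6 7 2 5 4

R1C2 = 15 − 7 = 8 completes the 15 down.
R2C5 = 6 − 2 = 4 completes the 6 down.
Nothing is forced directly, so branch on R1C3, whose candidates are 1 or 3 or 4. If R1C3 = 1: then R2C3 would have to be in {1,2,3,5,6,8,9} for the 24 across but in {4} for the 5 down — contradiction. If R1C3 = 4: that forces R1C4 = 5, R2C3 = 1, after which R2C4 would have to be in {3,9} for the 24 across but in {7} for the 12 down — contradiction. So R1C3 = 3.
R2C3 = 5 − 3 = 2 completes the 5 down.
Nothing is forced directly, so branch on R1C1, whose candidates are 5 or 7. If R1C1 = 7: that forces R1C4 = 5, after which R2C1 would have to be in {3,5,6,8} for the 24 across but in {4} for the 11 down — contradiction. So R1C1 = 5.
R1C4 = 25 − 18 = 7 completes the 25 across.
R2C1 = 11 − 5 = 6 completes the 11 down.
R2C4 = 24 − 19 = 5 completes the 24 across.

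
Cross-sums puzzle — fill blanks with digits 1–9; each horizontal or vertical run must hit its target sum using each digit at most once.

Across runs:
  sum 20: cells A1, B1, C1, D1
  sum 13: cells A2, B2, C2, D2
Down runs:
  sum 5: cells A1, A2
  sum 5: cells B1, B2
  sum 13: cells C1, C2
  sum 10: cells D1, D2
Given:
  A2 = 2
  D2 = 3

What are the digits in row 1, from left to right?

A1 = 5 − 2 = 3 completes the 5 down.
D1 = 10 − 3 = 7 completes the 10 down.
B2 = 1: the only remaining digit allowed by both the 13 across and the 5 down.
C2 = 13 − 6 = 7 completes the 13 across.
B1 = 5 − 1 = 4 completes the 5 down.
C1 = 20 − 14 = 6 completes the 20 across.

3, 4, 6, 7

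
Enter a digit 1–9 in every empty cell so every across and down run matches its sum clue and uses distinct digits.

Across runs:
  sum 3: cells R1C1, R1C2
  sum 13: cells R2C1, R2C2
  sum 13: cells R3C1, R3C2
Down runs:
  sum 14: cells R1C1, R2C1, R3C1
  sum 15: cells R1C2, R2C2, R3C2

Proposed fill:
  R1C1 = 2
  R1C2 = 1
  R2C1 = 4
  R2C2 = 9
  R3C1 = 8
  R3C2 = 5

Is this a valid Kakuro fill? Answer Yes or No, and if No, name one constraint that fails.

Across: 2+1=3; 4+9=13; 8+5=13. Down: 2+4+8=14; 1+9+5=15. No digit repeats within any run.

Yes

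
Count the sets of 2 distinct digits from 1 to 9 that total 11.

4

2 distinct digits from 1–9 sum between 3 and 17.
Enumerating: {2,9}, {3,8}, {4,7}, {5,6}.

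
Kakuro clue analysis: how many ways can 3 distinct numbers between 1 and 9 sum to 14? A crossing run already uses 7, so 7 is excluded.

3 distinct digits from 1–9 sum between 6 and 24.
Dropping sets that contain 7.
Enumerating: {1,4,9}, {1,5,8}, {2,3,9}, {2,4,8}, {3,5,6}.

5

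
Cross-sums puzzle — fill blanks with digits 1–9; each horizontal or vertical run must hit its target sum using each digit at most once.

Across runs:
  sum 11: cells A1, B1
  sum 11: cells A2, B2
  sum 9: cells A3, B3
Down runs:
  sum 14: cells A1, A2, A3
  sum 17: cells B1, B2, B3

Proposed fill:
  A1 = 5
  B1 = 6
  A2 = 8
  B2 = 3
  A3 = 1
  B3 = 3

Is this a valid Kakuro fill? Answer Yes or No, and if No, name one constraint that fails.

No — the down run B1–B3 sums to 12, not 17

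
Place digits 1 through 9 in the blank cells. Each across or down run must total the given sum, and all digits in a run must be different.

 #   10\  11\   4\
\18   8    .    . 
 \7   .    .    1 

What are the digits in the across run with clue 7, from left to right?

2, 4, 1

7 in 3 cells must be {1,2,4}; 4 in 2 cells must be {1,3}.
R1C3 = 4 − 1 = 3 completes the 4 down.
R2C1 = 10 − 8 = 2 completes the 10 down.
R2C2 = 7 − 3 = 4 completes the 7 across.
R1C2 = 18 − 11 = 7 completes the 18 across.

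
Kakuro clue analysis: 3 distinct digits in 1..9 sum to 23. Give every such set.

3 distinct digits from 1–9 sum between 6 and 24.
Only one set works: {6,8,9}.

{6,8,9}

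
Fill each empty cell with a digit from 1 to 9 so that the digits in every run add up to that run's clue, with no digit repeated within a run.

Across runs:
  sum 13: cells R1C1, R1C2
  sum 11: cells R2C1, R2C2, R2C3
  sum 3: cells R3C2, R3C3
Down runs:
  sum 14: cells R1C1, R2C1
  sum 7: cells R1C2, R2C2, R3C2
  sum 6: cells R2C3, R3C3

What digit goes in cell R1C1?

3 in 2 cells must be {1,2}; 7 in 3 cells must be {1,2,4}.
The 13 across and the 7 down share only 4, so R1C2 = 4.
R1C1 = 13 − 4 = 9 completes the 13 across.
R2C1 = 14 − 9 = 5 completes the 14 down.
R2C2 = 2: the only remaining digit allowed by both the 11 across and the 7 down.
R2C3 = 11 − 7 = 4 completes the 11 across.
R3C2 = 7 − 6 = 1 completes the 7 down.
R3C3 = 3 − 1 = 2 completes the 3 across.

9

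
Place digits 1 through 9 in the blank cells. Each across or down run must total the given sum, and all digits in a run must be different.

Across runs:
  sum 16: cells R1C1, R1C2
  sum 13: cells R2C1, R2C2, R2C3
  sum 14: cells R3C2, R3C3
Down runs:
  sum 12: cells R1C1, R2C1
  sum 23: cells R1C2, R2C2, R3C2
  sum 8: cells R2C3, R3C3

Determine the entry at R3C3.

6

16 in 2 cells must be {7,9}; 23 in 3 cells must be {6,8,9}.
The 16 across and the 23 down share only 9, so R1C2 = 9.
R1C1 = 16 − 9 = 7 completes the 16 across.
R2C1 = 12 − 7 = 5 completes the 12 down.
R2C2 = 6: the only remaining digit allowed by both the 13 across and the 23 down.
R2C3 = 13 − 11 = 2 completes the 13 across.
R3C2 = 23 − 15 = 8 completes the 23 down.
R3C3 = 14 − 8 = 6 completes the 14 across.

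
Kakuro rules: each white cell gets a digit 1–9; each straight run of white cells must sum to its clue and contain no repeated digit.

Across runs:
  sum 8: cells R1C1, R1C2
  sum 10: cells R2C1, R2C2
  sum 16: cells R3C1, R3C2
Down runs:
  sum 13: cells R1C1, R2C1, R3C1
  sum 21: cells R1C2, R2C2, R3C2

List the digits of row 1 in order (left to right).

3 5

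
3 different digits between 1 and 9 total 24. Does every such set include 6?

No

The only way to make 24 from 3 distinct digits is {7,8,9}, which does not contain 6.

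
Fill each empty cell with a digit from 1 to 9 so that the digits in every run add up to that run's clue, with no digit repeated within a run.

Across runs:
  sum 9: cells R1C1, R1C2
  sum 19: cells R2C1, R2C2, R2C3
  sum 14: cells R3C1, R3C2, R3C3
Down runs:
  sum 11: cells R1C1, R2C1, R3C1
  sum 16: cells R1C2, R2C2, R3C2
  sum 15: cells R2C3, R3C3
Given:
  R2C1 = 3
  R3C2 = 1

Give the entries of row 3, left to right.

7 1 6

No cell is forced outright now. R3C1 can only be 6 or 7 (the digits allowed by both its 14 across and its 11 down). If R3C1 = 6: that forces R1C1 = 2, R1C2 = 7, after which R2C2 would have to be in {7,9} for the 19 across but in {8} for the 16 down — contradiction. So R3C1 = 7.
R1C1 = 11 − 10 = 1 completes the 11 down.
R1C2 = 9 − 1 = 8 completes the 9 across.
R2C2 = 16 − 9 = 7 completes the 16 down.
R2C3 = 19 − 10 = 9 completes the 19 across.
R3C3 = 14 − 8 = 6 completes the 14 across.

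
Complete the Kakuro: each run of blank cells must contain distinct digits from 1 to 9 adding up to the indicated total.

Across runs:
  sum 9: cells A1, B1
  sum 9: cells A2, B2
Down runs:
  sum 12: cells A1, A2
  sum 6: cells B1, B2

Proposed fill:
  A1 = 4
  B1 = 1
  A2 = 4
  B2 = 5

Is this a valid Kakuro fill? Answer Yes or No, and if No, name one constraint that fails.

No — the across run A1–B1 sums to 5, not 9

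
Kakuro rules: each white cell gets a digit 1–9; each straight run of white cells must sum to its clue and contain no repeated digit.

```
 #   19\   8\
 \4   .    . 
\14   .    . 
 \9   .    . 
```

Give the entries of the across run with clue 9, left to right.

7 2

4 in 2 cells must be {1,3}.
The 4 across and the 19 down share only 3, so R1C1 = 3.
R1C2 = 4 − 3 = 1 completes the 4 across.
Given what's placed, R2C1 must be 9 to fit the 14 across and 19 down.
R2C2 = 14 − 9 = 5 completes the 14 across.
R3C1 = 19 − 12 = 7 completes the 19 down.
R3C2 = 9 − 7 = 2 completes the 9 across.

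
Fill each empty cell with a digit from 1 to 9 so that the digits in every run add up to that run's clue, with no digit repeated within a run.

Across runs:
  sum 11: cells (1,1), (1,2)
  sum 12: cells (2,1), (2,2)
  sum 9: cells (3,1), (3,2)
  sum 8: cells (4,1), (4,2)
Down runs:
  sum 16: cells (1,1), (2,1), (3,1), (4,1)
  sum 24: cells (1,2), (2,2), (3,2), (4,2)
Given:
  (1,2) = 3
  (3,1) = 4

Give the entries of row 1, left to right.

(1,1) = 11 − 3 = 8 completes the 11 across.
(2,1) = 3: the only remaining digit allowed by both the 12 across and the 16 down.
(2,2) = 12 − 3 = 9 completes the 12 across.
(3,2) = 9 − 4 = 5 completes the 9 across.
(4,1) = 16 − 15 = 1 completes the 16 down.
(4,2) = 8 − 1 = 7 completes the 8 across.

8 3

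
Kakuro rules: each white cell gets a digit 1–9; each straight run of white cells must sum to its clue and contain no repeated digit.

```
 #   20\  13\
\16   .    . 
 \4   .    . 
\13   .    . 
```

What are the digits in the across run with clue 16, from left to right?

16 in 2 cells must be {7,9}; 4 in 2 cells must be {1,3}.
The 4 across and the 20 down share only 3, so R2C1 = 3.
R2C2 = 4 − 3 = 1 completes the 4 across.
Given what's placed, R1C1 must be 9 to fit the 16 across and 20 down.
R1C2 = 16 − 9 = 7 completes the 16 across.
R3C1 = 20 − 12 = 8 completes the 20 down.
R3C2 = 13 − 8 = 5 completes the 13 across.

9, 7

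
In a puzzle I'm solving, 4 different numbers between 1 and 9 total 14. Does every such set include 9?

No

Counterexample: {1,2,3,8} sums to 14 without using 9.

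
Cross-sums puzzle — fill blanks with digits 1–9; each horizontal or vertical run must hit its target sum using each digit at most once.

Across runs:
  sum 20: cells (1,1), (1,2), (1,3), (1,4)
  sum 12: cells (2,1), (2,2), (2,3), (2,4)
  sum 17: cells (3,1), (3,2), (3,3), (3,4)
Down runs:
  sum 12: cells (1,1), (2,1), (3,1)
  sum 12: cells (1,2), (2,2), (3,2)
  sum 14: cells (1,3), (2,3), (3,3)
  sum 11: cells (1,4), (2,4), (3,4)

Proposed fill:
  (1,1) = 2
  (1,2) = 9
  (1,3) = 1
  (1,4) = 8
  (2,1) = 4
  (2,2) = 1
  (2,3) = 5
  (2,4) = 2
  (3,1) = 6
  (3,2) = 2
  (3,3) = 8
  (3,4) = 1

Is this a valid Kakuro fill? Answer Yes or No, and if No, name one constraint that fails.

Yes

Across: 2+9+1+8=20; 4+1+5+2=12; 6+2+8+1=17. Down: 2+4+6=12; 9+1+2=12; 1+5+8=14; 8+2+1=11. No digit repeats within any run.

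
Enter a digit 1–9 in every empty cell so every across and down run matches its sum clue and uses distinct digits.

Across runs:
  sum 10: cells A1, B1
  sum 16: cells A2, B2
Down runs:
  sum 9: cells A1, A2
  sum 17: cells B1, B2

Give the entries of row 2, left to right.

16 in 2 cells must be {7,9}; 17 in 2 cells must be {8,9}.
The 16 across and the 9 down share only 7, so A2 = 7.
B2 = 16 − 7 = 9 completes the 16 across.
A1 = 9 − 7 = 2 completes the 9 down.
B1 = 10 − 2 = 8 completes the 10 across.

7 9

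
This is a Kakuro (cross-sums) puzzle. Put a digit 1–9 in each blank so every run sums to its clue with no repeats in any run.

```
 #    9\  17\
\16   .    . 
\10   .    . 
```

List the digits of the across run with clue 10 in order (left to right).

2 8

16 in 2 cells must be {7,9}; 17 in 2 cells must be {8,9}.
The 16 across and the 9 down share only 7, so R1C1 = 7.
R1C2 = 16 − 7 = 9 completes the 16 across.
R2C1 = 9 − 7 = 2 completes the 9 down.
R2C2 = 10 − 2 = 8 completes the 10 across.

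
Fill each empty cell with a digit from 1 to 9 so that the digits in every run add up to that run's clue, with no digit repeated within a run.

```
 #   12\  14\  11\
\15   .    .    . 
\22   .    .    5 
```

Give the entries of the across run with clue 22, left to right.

R1C3 = 11 − 5 = 6 completes the 11 down.
No cell is forced outright now. R1C2 can only be 5 or 8 (the digits allowed by both its 15 across and its 14 down). If R1C2 = 8: then R1C1 would have to be in {1} for the 15 across but in {3,4,5,7,8,9} for the 12 down — contradiction. So R1C2 = 5.
R1C1 = 15 − 11 = 4 completes the 15 across.
R2C1 = 12 − 4 = 8 completes the 12 down.
R2C2 = 22 − 13 = 9 completes the 22 across.

8 9 5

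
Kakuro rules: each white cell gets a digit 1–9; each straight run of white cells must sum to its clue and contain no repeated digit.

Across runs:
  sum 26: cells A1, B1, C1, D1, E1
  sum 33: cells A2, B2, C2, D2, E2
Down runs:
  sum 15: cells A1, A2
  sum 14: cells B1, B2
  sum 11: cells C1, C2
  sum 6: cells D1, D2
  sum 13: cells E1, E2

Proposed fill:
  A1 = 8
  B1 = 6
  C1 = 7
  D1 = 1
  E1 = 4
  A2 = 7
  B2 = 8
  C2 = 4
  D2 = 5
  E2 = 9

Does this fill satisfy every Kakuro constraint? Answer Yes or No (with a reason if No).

Across: 8+6+7+1+4=26; 7+8+4+5+9=33. Down: 8+7=15; 6+8=14; 7+4=11; 1+5=6; 4+9=13. No digit repeats within any run.

Yes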